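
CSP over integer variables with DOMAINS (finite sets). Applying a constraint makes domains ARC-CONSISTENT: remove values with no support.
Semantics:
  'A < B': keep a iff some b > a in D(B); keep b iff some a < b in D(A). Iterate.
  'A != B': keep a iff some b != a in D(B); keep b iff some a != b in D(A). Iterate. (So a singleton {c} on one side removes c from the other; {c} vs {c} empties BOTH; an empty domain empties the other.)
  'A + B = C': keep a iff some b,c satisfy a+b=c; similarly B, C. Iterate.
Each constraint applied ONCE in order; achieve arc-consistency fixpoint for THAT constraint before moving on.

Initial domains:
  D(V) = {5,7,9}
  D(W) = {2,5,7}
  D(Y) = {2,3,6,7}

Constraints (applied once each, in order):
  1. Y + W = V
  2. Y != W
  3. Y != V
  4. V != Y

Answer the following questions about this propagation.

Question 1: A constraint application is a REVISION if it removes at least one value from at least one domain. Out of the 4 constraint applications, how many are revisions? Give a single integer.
Answer: 1

Derivation:
Constraint 1 (Y + W = V) on D(Y)={2,3,6,7} D(W)={2,5,7} D(V)={5,7,9}: Y {2,3,6,7}->{2,3,7} => REVISION
Constraint 2 (Y != W) on D(Y)={2,3,7} D(W)={2,5,7}: no change => not a revision
Constraint 3 (Y != V) on D(Y)={2,3,7} D(V)={5,7,9}: no change => not a revision
Constraint 4 (V != Y) on D(V)={5,7,9} D(Y)={2,3,7}: no change => not a revision
Total revisions = 1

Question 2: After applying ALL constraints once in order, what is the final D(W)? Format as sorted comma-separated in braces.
Answer: {2,5,7}

Derivation:
Constraint 1 (Y + W = V) on D(Y)={2,3,6,7} D(W)={2,5,7} D(V)={5,7,9}: Y {2,3,6,7}->{2,3,7}
Constraint 2 (Y != W) on D(Y)={2,3,7} D(W)={2,5,7}: no change
Constraint 3 (Y != V) on D(Y)={2,3,7} D(V)={5,7,9}: no change
Constraint 4 (V != Y) on D(V)={5,7,9} D(Y)={2,3,7}: no change
So after all 4 constraints: D(W) = {2,5,7}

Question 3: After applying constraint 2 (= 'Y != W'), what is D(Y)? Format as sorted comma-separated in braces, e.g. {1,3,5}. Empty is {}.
Constraint 1 (Y + W = V) on D(Y)={2,3,6,7} D(W)={2,5,7} D(V)={5,7,9}: Y {2,3,6,7}->{2,3,7}
Constraint 2 (Y != W) on D(Y)={2,3,7} D(W)={2,5,7}: no change
So after constraint 2: D(Y) = {2,3,7}

Answer: {2,3,7}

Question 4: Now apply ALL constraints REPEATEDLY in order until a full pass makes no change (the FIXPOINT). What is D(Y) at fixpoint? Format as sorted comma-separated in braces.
Answer: {2,3,7}

Derivation:
pass 0 (initial): D(Y)={2,3,6,7}
pass 1: Y {2,3,6,7}->{2,3,7}
pass 2: no change
Fixpoint after 2 passes: D(Y) = {2,3,7}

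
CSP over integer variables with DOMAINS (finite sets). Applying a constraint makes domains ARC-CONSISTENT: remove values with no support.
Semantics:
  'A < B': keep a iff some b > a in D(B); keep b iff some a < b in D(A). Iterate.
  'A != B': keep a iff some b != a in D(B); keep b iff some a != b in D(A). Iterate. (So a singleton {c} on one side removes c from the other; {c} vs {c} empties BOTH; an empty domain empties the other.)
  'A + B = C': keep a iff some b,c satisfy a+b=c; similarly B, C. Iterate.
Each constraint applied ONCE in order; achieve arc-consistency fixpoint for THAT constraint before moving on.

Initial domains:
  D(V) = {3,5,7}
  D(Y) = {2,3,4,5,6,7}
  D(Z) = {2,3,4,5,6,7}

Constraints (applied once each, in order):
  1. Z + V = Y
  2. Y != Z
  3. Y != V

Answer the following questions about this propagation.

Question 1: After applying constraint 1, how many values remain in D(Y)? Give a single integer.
Constraint 1 (Z + V = Y) on D(Z)={2,3,4,5,6,7} D(V)={3,5,7} D(Y)={2,3,4,5,6,7}: Z {2,3,4,5,6,7}->{2,3,4}; V {3,5,7}->{3,5}; Y {2,3,4,5,6,7}->{5,6,7}
So after constraint 1: D(Y)={5,6,7}, size = 3

Answer: 3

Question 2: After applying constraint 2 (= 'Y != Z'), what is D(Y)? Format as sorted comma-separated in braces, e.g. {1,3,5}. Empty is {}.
Answer: {5,6,7}

Derivation:
Constraint 1 (Z + V = Y) on D(Z)={2,3,4,5,6,7} D(V)={3,5,7} D(Y)={2,3,4,5,6,7}: Z {2,3,4,5,6,7}->{2,3,4}; V {3,5,7}->{3,5}; Y {2,3,4,5,6,7}->{5,6,7}
Constraint 2 (Y != Z) on D(Y)={5,6,7} D(Z)={2,3,4}: no change
So after constraint 2: D(Y) = {5,6,7}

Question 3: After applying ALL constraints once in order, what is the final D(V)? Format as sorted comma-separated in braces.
Answer: {3,5}

Derivation:
Constraint 1 (Z + V = Y) on D(Z)={2,3,4,5,6,7} D(V)={3,5,7} D(Y)={2,3,4,5,6,7}: Z {2,3,4,5,6,7}->{2,3,4}; V {3,5,7}->{3,5}; Y {2,3,4,5,6,7}->{5,6,7}
Constraint 2 (Y != Z) on D(Y)={5,6,7} D(Z)={2,3,4}: no change
Constraint 3 (Y != V) on D(Y)={5,6,7} D(V)={3,5}: no change
So after all 3 constraints: D(V) = {3,5}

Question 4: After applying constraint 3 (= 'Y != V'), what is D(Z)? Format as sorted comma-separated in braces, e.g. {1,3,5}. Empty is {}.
Constraint 1 (Z + V = Y) on D(Z)={2,3,4,5,6,7} D(V)={3,5,7} D(Y)={2,3,4,5,6,7}: Z {2,3,4,5,6,7}->{2,3,4}; V {3,5,7}->{3,5}; Y {2,3,4,5,6,7}->{5,6,7}
Constraint 2 (Y != Z) on D(Y)={5,6,7} D(Z)={2,3,4}: no change
Constraint 3 (Y != V) on D(Y)={5,6,7} D(V)={3,5}: no change
So after constraint 3: D(Z) = {2,3,4}

Answer: {2,3,4}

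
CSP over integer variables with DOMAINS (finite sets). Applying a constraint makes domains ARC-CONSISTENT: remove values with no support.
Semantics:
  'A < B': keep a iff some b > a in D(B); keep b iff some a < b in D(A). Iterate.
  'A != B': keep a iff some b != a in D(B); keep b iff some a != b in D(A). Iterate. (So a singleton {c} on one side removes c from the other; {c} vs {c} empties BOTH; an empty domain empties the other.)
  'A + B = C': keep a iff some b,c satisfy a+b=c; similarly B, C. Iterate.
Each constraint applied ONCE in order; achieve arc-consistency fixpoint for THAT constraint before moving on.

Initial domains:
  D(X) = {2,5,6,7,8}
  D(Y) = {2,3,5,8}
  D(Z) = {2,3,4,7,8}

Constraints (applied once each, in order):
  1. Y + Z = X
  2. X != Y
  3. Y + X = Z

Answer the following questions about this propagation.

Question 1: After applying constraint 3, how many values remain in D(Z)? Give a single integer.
Constraint 1 (Y + Z = X) on D(Y)={2,3,5,8} D(Z)={2,3,4,7,8} D(X)={2,5,6,7,8}: Y {2,3,5,8}->{2,3,5}; Z {2,3,4,7,8}->{2,3,4}; X {2,5,6,7,8}->{5,6,7,8}
Constraint 2 (X != Y) on D(X)={5,6,7,8} D(Y)={2,3,5}: no change
Constraint 3 (Y + X = Z) on D(Y)={2,3,5} D(X)={5,6,7,8} D(Z)={2,3,4}: Y {2,3,5}->{}; X {5,6,7,8}->{}; Z {2,3,4}->{}
So after constraint 3: D(Z)={}, size = 0

Answer: 0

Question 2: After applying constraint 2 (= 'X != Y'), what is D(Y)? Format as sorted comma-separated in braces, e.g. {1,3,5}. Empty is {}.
Constraint 1 (Y + Z = X) on D(Y)={2,3,5,8} D(Z)={2,3,4,7,8} D(X)={2,5,6,7,8}: Y {2,3,5,8}->{2,3,5}; Z {2,3,4,7,8}->{2,3,4}; X {2,5,6,7,8}->{5,6,7,8}
Constraint 2 (X != Y) on D(X)={5,6,7,8} D(Y)={2,3,5}: no change
So after constraint 2: D(Y) = {2,3,5}

Answer: {2,3,5}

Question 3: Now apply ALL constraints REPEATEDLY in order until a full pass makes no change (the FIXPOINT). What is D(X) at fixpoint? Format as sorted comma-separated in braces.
Answer: {}

Derivation:
pass 0 (initial): D(X)={2,5,6,7,8}
pass 1: X {2,5,6,7,8}->{}; Y {2,3,5,8}->{}; Z {2,3,4,7,8}->{}
pass 2: no change
Fixpoint after 2 passes: D(X) = {}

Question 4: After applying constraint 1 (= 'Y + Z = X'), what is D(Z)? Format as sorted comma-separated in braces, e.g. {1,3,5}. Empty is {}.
Constraint 1 (Y + Z = X) on D(Y)={2,3,5,8} D(Z)={2,3,4,7,8} D(X)={2,5,6,7,8}: Y {2,3,5,8}->{2,3,5}; Z {2,3,4,7,8}->{2,3,4}; X {2,5,6,7,8}->{5,6,7,8}
So after constraint 1: D(Z) = {2,3,4}

Answer: {2,3,4}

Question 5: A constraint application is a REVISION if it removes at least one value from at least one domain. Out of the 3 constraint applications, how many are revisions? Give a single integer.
Constraint 1 (Y + Z = X) on D(Y)={2,3,5,8} D(Z)={2,3,4,7,8} D(X)={2,5,6,7,8}: Y {2,3,5,8}->{2,3,5}; Z {2,3,4,7,8}->{2,3,4}; X {2,5,6,7,8}->{5,6,7,8} => REVISION
Constraint 2 (X != Y) on D(X)={5,6,7,8} D(Y)={2,3,5}: no change => not a revision
Constraint 3 (Y + X = Z) on D(Y)={2,3,5} D(X)={5,6,7,8} D(Z)={2,3,4}: Y {2,3,5}->{}; X {5,6,7,8}->{}; Z {2,3,4}->{} => REVISION
Total revisions = 2

Answer: 2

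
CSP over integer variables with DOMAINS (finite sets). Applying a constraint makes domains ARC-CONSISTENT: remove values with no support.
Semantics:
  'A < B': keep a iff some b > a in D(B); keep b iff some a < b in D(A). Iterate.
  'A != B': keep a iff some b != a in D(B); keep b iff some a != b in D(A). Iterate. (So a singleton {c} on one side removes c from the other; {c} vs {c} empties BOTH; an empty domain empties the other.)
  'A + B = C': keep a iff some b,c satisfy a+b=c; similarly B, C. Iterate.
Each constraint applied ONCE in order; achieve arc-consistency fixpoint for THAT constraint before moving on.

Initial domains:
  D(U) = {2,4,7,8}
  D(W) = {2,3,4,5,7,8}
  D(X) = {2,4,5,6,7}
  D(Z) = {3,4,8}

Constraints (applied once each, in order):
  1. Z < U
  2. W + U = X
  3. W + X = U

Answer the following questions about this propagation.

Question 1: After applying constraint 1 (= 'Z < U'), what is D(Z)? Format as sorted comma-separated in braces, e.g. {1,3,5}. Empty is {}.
Constraint 1 (Z < U) on D(Z)={3,4,8} D(U)={2,4,7,8}: Z {3,4,8}->{3,4}; U {2,4,7,8}->{4,7,8}
So after constraint 1: D(Z) = {3,4}

Answer: {3,4}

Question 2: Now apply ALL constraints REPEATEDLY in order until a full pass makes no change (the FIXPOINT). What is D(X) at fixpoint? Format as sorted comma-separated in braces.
Answer: {}

Derivation:
pass 0 (initial): D(X)={2,4,5,6,7}
pass 1: U {2,4,7,8}->{}; W {2,3,4,5,7,8}->{}; X {2,4,5,6,7}->{}; Z {3,4,8}->{3,4}
pass 2: Z {3,4}->{}
pass 3: no change
Fixpoint after 3 passes: D(X) = {}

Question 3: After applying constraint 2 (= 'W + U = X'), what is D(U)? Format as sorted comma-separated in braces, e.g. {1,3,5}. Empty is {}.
Constraint 1 (Z < U) on D(Z)={3,4,8} D(U)={2,4,7,8}: Z {3,4,8}->{3,4}; U {2,4,7,8}->{4,7,8}
Constraint 2 (W + U = X) on D(W)={2,3,4,5,7,8} D(U)={4,7,8} D(X)={2,4,5,6,7}: W {2,3,4,5,7,8}->{2,3}; U {4,7,8}->{4}; X {2,4,5,6,7}->{6,7}
So after constraint 2: D(U) = {4}

Answer: {4}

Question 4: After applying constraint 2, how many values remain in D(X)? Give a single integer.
Constraint 1 (Z < U) on D(Z)={3,4,8} D(U)={2,4,7,8}: Z {3,4,8}->{3,4}; U {2,4,7,8}->{4,7,8}
Constraint 2 (W + U = X) on D(W)={2,3,4,5,7,8} D(U)={4,7,8} D(X)={2,4,5,6,7}: W {2,3,4,5,7,8}->{2,3}; U {4,7,8}->{4}; X {2,4,5,6,7}->{6,7}
So after constraint 2: D(X)={6,7}, size = 2

Answer: 2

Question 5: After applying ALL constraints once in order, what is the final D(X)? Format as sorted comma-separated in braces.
Constraint 1 (Z < U) on D(Z)={3,4,8} D(U)={2,4,7,8}: Z {3,4,8}->{3,4}; U {2,4,7,8}->{4,7,8}
Constraint 2 (W + U = X) on D(W)={2,3,4,5,7,8} D(U)={4,7,8} D(X)={2,4,5,6,7}: W {2,3,4,5,7,8}->{2,3}; U {4,7,8}->{4}; X {2,4,5,6,7}->{6,7}
Constraint 3 (W + X = U) on D(W)={2,3} D(X)={6,7} D(U)={4}: W {2,3}->{}; X {6,7}->{}; U {4}->{}
So after all 3 constraints: D(X) = {}

Answer: {}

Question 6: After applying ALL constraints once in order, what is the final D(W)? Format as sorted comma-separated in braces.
Constraint 1 (Z < U) on D(Z)={3,4,8} D(U)={2,4,7,8}: Z {3,4,8}->{3,4}; U {2,4,7,8}->{4,7,8}
Constraint 2 (W + U = X) on D(W)={2,3,4,5,7,8} D(U)={4,7,8} D(X)={2,4,5,6,7}: W {2,3,4,5,7,8}->{2,3}; U {4,7,8}->{4}; X {2,4,5,6,7}->{6,7}
Constraint 3 (W + X = U) on D(W)={2,3} D(X)={6,7} D(U)={4}: W {2,3}->{}; X {6,7}->{}; U {4}->{}
So after all 3 constraints: D(W) = {}

Answer: {}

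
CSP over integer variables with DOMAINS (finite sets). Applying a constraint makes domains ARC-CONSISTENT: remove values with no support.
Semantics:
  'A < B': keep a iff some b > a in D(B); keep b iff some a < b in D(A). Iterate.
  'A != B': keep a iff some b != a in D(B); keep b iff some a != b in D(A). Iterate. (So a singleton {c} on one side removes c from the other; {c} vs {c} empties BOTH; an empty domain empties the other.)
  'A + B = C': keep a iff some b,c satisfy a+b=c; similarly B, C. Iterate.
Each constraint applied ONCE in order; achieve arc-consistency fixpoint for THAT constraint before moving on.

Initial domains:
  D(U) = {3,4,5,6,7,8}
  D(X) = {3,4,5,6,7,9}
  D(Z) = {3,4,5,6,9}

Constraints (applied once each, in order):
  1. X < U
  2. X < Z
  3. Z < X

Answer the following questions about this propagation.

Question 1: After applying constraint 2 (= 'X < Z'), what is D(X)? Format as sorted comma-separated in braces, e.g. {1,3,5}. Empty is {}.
Answer: {3,4,5,6,7}

Derivation:
Constraint 1 (X < U) on D(X)={3,4,5,6,7,9} D(U)={3,4,5,6,7,8}: X {3,4,5,6,7,9}->{3,4,5,6,7}; U {3,4,5,6,7,8}->{4,5,6,7,8}
Constraint 2 (X < Z) on D(X)={3,4,5,6,7} D(Z)={3,4,5,6,9}: Z {3,4,5,6,9}->{4,5,6,9}
So after constraint 2: D(X) = {3,4,5,6,7}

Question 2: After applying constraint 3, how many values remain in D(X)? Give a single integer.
Answer: 3

Derivation:
Constraint 1 (X < U) on D(X)={3,4,5,6,7,9} D(U)={3,4,5,6,7,8}: X {3,4,5,6,7,9}->{3,4,5,6,7}; U {3,4,5,6,7,8}->{4,5,6,7,8}
Constraint 2 (X < Z) on D(X)={3,4,5,6,7} D(Z)={3,4,5,6,9}: Z {3,4,5,6,9}->{4,5,6,9}
Constraint 3 (Z < X) on D(Z)={4,5,6,9} D(X)={3,4,5,6,7}: Z {4,5,6,9}->{4,5,6}; X {3,4,5,6,7}->{5,6,7}
So after constraint 3: D(X)={5,6,7}, size = 3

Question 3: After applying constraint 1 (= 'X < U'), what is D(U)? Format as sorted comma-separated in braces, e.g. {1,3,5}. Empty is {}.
Constraint 1 (X < U) on D(X)={3,4,5,6,7,9} D(U)={3,4,5,6,7,8}: X {3,4,5,6,7,9}->{3,4,5,6,7}; U {3,4,5,6,7,8}->{4,5,6,7,8}
So after constraint 1: D(U) = {4,5,6,7,8}

Answer: {4,5,6,7,8}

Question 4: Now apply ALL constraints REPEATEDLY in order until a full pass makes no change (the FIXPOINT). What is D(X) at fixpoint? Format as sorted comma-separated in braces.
Answer: {}

Derivation:
pass 0 (initial): D(X)={3,4,5,6,7,9}
pass 1: U {3,4,5,6,7,8}->{4,5,6,7,8}; X {3,4,5,6,7,9}->{5,6,7}; Z {3,4,5,6,9}->{4,5,6}
pass 2: U {4,5,6,7,8}->{6,7,8}; X {5,6,7}->{}; Z {4,5,6}->{}
pass 3: U {6,7,8}->{}
pass 4: no change
Fixpoint after 4 passes: D(X) = {}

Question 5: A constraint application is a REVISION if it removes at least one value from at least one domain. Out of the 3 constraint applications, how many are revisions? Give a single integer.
Answer: 3

Derivation:
Constraint 1 (X < U) on D(X)={3,4,5,6,7,9} D(U)={3,4,5,6,7,8}: X {3,4,5,6,7,9}->{3,4,5,6,7}; U {3,4,5,6,7,8}->{4,5,6,7,8} => REVISION
Constraint 2 (X < Z) on D(X)={3,4,5,6,7} D(Z)={3,4,5,6,9}: Z {3,4,5,6,9}->{4,5,6,9} => REVISION
Constraint 3 (Z < X) on D(Z)={4,5,6,9} D(X)={3,4,5,6,7}: Z {4,5,6,9}->{4,5,6}; X {3,4,5,6,7}->{5,6,7} => REVISION
Total revisions = 3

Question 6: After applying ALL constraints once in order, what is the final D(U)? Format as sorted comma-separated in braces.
Constraint 1 (X < U) on D(X)={3,4,5,6,7,9} D(U)={3,4,5,6,7,8}: X {3,4,5,6,7,9}->{3,4,5,6,7}; U {3,4,5,6,7,8}->{4,5,6,7,8}
Constraint 2 (X < Z) on D(X)={3,4,5,6,7} D(Z)={3,4,5,6,9}: Z {3,4,5,6,9}->{4,5,6,9}
Constraint 3 (Z < X) on D(Z)={4,5,6,9} D(X)={3,4,5,6,7}: Z {4,5,6,9}->{4,5,6}; X {3,4,5,6,7}->{5,6,7}
So after all 3 constraints: D(U) = {4,5,6,7,8}

Answer: {4,5,6,7,8}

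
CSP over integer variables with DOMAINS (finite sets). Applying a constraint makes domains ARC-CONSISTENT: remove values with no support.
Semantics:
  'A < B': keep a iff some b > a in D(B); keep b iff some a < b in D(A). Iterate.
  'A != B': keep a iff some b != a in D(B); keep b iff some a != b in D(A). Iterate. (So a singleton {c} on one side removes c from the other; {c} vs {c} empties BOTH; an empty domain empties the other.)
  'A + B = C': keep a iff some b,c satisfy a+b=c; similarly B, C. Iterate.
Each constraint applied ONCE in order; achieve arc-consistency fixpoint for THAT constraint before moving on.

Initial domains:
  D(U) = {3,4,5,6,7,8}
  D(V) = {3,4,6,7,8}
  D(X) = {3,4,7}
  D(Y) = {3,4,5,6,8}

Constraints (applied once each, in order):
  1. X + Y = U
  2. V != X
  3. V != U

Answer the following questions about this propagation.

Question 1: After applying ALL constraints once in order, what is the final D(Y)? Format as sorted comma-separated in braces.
Constraint 1 (X + Y = U) on D(X)={3,4,7} D(Y)={3,4,5,6,8} D(U)={3,4,5,6,7,8}: X {3,4,7}->{3,4}; Y {3,4,5,6,8}->{3,4,5}; U {3,4,5,6,7,8}->{6,7,8}
Constraint 2 (V != X) on D(V)={3,4,6,7,8} D(X)={3,4}: no change
Constraint 3 (V != U) on D(V)={3,4,6,7,8} D(U)={6,7,8}: no change
So after all 3 constraints: D(Y) = {3,4,5}

Answer: {3,4,5}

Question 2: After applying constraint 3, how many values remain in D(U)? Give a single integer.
Constraint 1 (X + Y = U) on D(X)={3,4,7} D(Y)={3,4,5,6,8} D(U)={3,4,5,6,7,8}: X {3,4,7}->{3,4}; Y {3,4,5,6,8}->{3,4,5}; U {3,4,5,6,7,8}->{6,7,8}
Constraint 2 (V != X) on D(V)={3,4,6,7,8} D(X)={3,4}: no change
Constraint 3 (V != U) on D(V)={3,4,6,7,8} D(U)={6,7,8}: no change
So after constraint 3: D(U)={6,7,8}, size = 3

Answer: 3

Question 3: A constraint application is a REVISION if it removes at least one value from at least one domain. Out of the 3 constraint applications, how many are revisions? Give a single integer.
Answer: 1

Derivation:
Constraint 1 (X + Y = U) on D(X)={3,4,7} D(Y)={3,4,5,6,8} D(U)={3,4,5,6,7,8}: X {3,4,7}->{3,4}; Y {3,4,5,6,8}->{3,4,5}; U {3,4,5,6,7,8}->{6,7,8} => REVISION
Constraint 2 (V != X) on D(V)={3,4,6,7,8} D(X)={3,4}: no change => not a revision
Constraint 3 (V != U) on D(V)={3,4,6,7,8} D(U)={6,7,8}: no change => not a revision
Total revisions = 1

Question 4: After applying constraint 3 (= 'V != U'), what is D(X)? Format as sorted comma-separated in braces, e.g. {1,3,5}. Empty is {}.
Constraint 1 (X + Y = U) on D(X)={3,4,7} D(Y)={3,4,5,6,8} D(U)={3,4,5,6,7,8}: X {3,4,7}->{3,4}; Y {3,4,5,6,8}->{3,4,5}; U {3,4,5,6,7,8}->{6,7,8}
Constraint 2 (V != X) on D(V)={3,4,6,7,8} D(X)={3,4}: no change
Constraint 3 (V != U) on D(V)={3,4,6,7,8} D(U)={6,7,8}: no change
So after constraint 3: D(X) = {3,4}

Answer: {3,4}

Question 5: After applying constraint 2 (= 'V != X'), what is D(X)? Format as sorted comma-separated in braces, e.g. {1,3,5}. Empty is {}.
Constraint 1 (X + Y = U) on D(X)={3,4,7} D(Y)={3,4,5,6,8} D(U)={3,4,5,6,7,8}: X {3,4,7}->{3,4}; Y {3,4,5,6,8}->{3,4,5}; U {3,4,5,6,7,8}->{6,7,8}
Constraint 2 (V != X) on D(V)={3,4,6,7,8} D(X)={3,4}: no change
So after constraint 2: D(X) = {3,4}

Answer: {3,4}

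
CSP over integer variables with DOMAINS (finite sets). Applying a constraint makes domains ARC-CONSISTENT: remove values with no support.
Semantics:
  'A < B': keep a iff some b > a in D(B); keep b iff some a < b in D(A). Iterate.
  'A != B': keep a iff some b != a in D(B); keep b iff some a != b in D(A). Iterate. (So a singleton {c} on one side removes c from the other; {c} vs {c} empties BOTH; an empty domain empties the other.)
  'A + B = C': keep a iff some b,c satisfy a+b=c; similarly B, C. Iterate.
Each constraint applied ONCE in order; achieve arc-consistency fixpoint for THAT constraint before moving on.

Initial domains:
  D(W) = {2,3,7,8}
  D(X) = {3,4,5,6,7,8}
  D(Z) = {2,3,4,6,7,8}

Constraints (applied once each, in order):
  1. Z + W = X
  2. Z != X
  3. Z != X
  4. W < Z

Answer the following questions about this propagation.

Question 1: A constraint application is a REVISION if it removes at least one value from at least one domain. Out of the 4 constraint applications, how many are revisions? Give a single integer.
Answer: 2

Derivation:
Constraint 1 (Z + W = X) on D(Z)={2,3,4,6,7,8} D(W)={2,3,7,8} D(X)={3,4,5,6,7,8}: Z {2,3,4,6,7,8}->{2,3,4,6}; W {2,3,7,8}->{2,3}; X {3,4,5,6,7,8}->{4,5,6,7,8} => REVISION
Constraint 2 (Z != X) on D(Z)={2,3,4,6} D(X)={4,5,6,7,8}: no change => not a revision
Constraint 3 (Z != X) on D(Z)={2,3,4,6} D(X)={4,5,6,7,8}: no change => not a revision
Constraint 4 (W < Z) on D(W)={2,3} D(Z)={2,3,4,6}: Z {2,3,4,6}->{3,4,6} => REVISION
Total revisions = 2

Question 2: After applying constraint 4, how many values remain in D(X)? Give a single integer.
Answer: 5

Derivation:
Constraint 1 (Z + W = X) on D(Z)={2,3,4,6,7,8} D(W)={2,3,7,8} D(X)={3,4,5,6,7,8}: Z {2,3,4,6,7,8}->{2,3,4,6}; W {2,3,7,8}->{2,3}; X {3,4,5,6,7,8}->{4,5,6,7,8}
Constraint 2 (Z != X) on D(Z)={2,3,4,6} D(X)={4,5,6,7,8}: no change
Constraint 3 (Z != X) on D(Z)={2,3,4,6} D(X)={4,5,6,7,8}: no change
Constraint 4 (W < Z) on D(W)={2,3} D(Z)={2,3,4,6}: Z {2,3,4,6}->{3,4,6}
So after constraint 4: D(X)={4,5,6,7,8}, size = 5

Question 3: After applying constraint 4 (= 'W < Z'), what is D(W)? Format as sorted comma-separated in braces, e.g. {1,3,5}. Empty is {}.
Answer: {2,3}

Derivation:
Constraint 1 (Z + W = X) on D(Z)={2,3,4,6,7,8} D(W)={2,3,7,8} D(X)={3,4,5,6,7,8}: Z {2,3,4,6,7,8}->{2,3,4,6}; W {2,3,7,8}->{2,3}; X {3,4,5,6,7,8}->{4,5,6,7,8}
Constraint 2 (Z != X) on D(Z)={2,3,4,6} D(X)={4,5,6,7,8}: no change
Constraint 3 (Z != X) on D(Z)={2,3,4,6} D(X)={4,5,6,7,8}: no change
Constraint 4 (W < Z) on D(W)={2,3} D(Z)={2,3,4,6}: Z {2,3,4,6}->{3,4,6}
So after constraint 4: D(W) = {2,3}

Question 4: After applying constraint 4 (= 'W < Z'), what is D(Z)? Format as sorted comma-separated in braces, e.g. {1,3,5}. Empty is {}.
Constraint 1 (Z + W = X) on D(Z)={2,3,4,6,7,8} D(W)={2,3,7,8} D(X)={3,4,5,6,7,8}: Z {2,3,4,6,7,8}->{2,3,4,6}; W {2,3,7,8}->{2,3}; X {3,4,5,6,7,8}->{4,5,6,7,8}
Constraint 2 (Z != X) on D(Z)={2,3,4,6} D(X)={4,5,6,7,8}: no change
Constraint 3 (Z != X) on D(Z)={2,3,4,6} D(X)={4,5,6,7,8}: no change
Constraint 4 (W < Z) on D(W)={2,3} D(Z)={2,3,4,6}: Z {2,3,4,6}->{3,4,6}
So after constraint 4: D(Z) = {3,4,6}

Answer: {3,4,6}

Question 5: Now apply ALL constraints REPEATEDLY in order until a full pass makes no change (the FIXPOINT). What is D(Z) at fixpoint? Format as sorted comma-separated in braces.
pass 0 (initial): D(Z)={2,3,4,6,7,8}
pass 1: W {2,3,7,8}->{2,3}; X {3,4,5,6,7,8}->{4,5,6,7,8}; Z {2,3,4,6,7,8}->{3,4,6}
pass 2: X {4,5,6,7,8}->{5,6,7,8}
pass 3: no change
Fixpoint after 3 passes: D(Z) = {3,4,6}

Answer: {3,4,6}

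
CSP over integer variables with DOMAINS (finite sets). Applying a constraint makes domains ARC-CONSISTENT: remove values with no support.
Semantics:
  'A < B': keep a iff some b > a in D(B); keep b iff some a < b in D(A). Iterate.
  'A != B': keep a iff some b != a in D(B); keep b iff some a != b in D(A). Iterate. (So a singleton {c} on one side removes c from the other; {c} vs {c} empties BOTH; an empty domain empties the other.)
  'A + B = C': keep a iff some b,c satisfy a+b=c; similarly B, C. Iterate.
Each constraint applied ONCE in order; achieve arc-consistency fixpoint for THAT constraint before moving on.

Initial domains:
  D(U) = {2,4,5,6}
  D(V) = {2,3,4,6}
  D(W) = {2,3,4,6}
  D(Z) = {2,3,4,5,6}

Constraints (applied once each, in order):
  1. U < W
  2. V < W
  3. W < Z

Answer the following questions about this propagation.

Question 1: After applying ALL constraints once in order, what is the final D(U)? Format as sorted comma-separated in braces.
Constraint 1 (U < W) on D(U)={2,4,5,6} D(W)={2,3,4,6}: U {2,4,5,6}->{2,4,5}; W {2,3,4,6}->{3,4,6}
Constraint 2 (V < W) on D(V)={2,3,4,6} D(W)={3,4,6}: V {2,3,4,6}->{2,3,4}
Constraint 3 (W < Z) on D(W)={3,4,6} D(Z)={2,3,4,5,6}: W {3,4,6}->{3,4}; Z {2,3,4,5,6}->{4,5,6}
So after all 3 constraints: D(U) = {2,4,5}

Answer: {2,4,5}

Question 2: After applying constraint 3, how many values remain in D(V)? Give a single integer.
Constraint 1 (U < W) on D(U)={2,4,5,6} D(W)={2,3,4,6}: U {2,4,5,6}->{2,4,5}; W {2,3,4,6}->{3,4,6}
Constraint 2 (V < W) on D(V)={2,3,4,6} D(W)={3,4,6}: V {2,3,4,6}->{2,3,4}
Constraint 3 (W < Z) on D(W)={3,4,6} D(Z)={2,3,4,5,6}: W {3,4,6}->{3,4}; Z {2,3,4,5,6}->{4,5,6}
So after constraint 3: D(V)={2,3,4}, size = 3

Answer: 3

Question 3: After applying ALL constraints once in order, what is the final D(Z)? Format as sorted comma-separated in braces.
Answer: {4,5,6}

Derivation:
Constraint 1 (U < W) on D(U)={2,4,5,6} D(W)={2,3,4,6}: U {2,4,5,6}->{2,4,5}; W {2,3,4,6}->{3,4,6}
Constraint 2 (V < W) on D(V)={2,3,4,6} D(W)={3,4,6}: V {2,3,4,6}->{2,3,4}
Constraint 3 (W < Z) on D(W)={3,4,6} D(Z)={2,3,4,5,6}: W {3,4,6}->{3,4}; Z {2,3,4,5,6}->{4,5,6}
So after all 3 constraints: D(Z) = {4,5,6}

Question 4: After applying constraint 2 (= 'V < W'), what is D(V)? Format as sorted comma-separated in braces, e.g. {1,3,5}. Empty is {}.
Constraint 1 (U < W) on D(U)={2,4,5,6} D(W)={2,3,4,6}: U {2,4,5,6}->{2,4,5}; W {2,3,4,6}->{3,4,6}
Constraint 2 (V < W) on D(V)={2,3,4,6} D(W)={3,4,6}: V {2,3,4,6}->{2,3,4}
So after constraint 2: D(V) = {2,3,4}

Answer: {2,3,4}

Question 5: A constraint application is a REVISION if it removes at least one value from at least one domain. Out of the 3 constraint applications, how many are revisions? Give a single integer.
Constraint 1 (U < W) on D(U)={2,4,5,6} D(W)={2,3,4,6}: U {2,4,5,6}->{2,4,5}; W {2,3,4,6}->{3,4,6} => REVISION
Constraint 2 (V < W) on D(V)={2,3,4,6} D(W)={3,4,6}: V {2,3,4,6}->{2,3,4} => REVISION
Constraint 3 (W < Z) on D(W)={3,4,6} D(Z)={2,3,4,5,6}: W {3,4,6}->{3,4}; Z {2,3,4,5,6}->{4,5,6} => REVISION
Total revisions = 3

Answer: 3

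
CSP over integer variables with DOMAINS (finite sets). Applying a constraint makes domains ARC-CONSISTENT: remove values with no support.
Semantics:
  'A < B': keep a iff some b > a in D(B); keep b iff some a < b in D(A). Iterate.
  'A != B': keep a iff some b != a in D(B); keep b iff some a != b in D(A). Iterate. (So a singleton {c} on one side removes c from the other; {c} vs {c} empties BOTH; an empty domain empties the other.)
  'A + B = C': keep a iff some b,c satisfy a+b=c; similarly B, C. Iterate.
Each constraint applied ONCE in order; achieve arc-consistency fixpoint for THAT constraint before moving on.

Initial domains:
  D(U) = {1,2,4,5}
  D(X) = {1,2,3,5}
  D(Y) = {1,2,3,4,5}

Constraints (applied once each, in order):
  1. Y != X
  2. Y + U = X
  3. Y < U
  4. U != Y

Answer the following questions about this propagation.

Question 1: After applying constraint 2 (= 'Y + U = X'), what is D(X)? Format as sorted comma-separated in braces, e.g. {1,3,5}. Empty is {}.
Constraint 1 (Y != X) on D(Y)={1,2,3,4,5} D(X)={1,2,3,5}: no change
Constraint 2 (Y + U = X) on D(Y)={1,2,3,4,5} D(U)={1,2,4,5} D(X)={1,2,3,5}: Y {1,2,3,4,5}->{1,2,3,4}; U {1,2,4,5}->{1,2,4}; X {1,2,3,5}->{2,3,5}
So after constraint 2: D(X) = {2,3,5}

Answer: {2,3,5}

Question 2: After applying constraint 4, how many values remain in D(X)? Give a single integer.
Answer: 3

Derivation:
Constraint 1 (Y != X) on D(Y)={1,2,3,4,5} D(X)={1,2,3,5}: no change
Constraint 2 (Y + U = X) on D(Y)={1,2,3,4,5} D(U)={1,2,4,5} D(X)={1,2,3,5}: Y {1,2,3,4,5}->{1,2,3,4}; U {1,2,4,5}->{1,2,4}; X {1,2,3,5}->{2,3,5}
Constraint 3 (Y < U) on D(Y)={1,2,3,4} D(U)={1,2,4}: Y {1,2,3,4}->{1,2,3}; U {1,2,4}->{2,4}
Constraint 4 (U != Y) on D(U)={2,4} D(Y)={1,2,3}: no change
So after constraint 4: D(X)={2,3,5}, size = 3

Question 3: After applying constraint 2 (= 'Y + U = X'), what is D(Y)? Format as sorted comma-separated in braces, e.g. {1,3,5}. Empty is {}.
Constraint 1 (Y != X) on D(Y)={1,2,3,4,5} D(X)={1,2,3,5}: no change
Constraint 2 (Y + U = X) on D(Y)={1,2,3,4,5} D(U)={1,2,4,5} D(X)={1,2,3,5}: Y {1,2,3,4,5}->{1,2,3,4}; U {1,2,4,5}->{1,2,4}; X {1,2,3,5}->{2,3,5}
So after constraint 2: D(Y) = {1,2,3,4}

Answer: {1,2,3,4}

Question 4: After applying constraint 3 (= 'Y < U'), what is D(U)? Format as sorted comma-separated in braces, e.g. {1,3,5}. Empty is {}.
Constraint 1 (Y != X) on D(Y)={1,2,3,4,5} D(X)={1,2,3,5}: no change
Constraint 2 (Y + U = X) on D(Y)={1,2,3,4,5} D(U)={1,2,4,5} D(X)={1,2,3,5}: Y {1,2,3,4,5}->{1,2,3,4}; U {1,2,4,5}->{1,2,4}; X {1,2,3,5}->{2,3,5}
Constraint 3 (Y < U) on D(Y)={1,2,3,4} D(U)={1,2,4}: Y {1,2,3,4}->{1,2,3}; U {1,2,4}->{2,4}
So after constraint 3: D(U) = {2,4}

Answer: {2,4}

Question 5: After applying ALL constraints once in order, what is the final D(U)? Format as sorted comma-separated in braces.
Constraint 1 (Y != X) on D(Y)={1,2,3,4,5} D(X)={1,2,3,5}: no change
Constraint 2 (Y + U = X) on D(Y)={1,2,3,4,5} D(U)={1,2,4,5} D(X)={1,2,3,5}: Y {1,2,3,4,5}->{1,2,3,4}; U {1,2,4,5}->{1,2,4}; X {1,2,3,5}->{2,3,5}
Constraint 3 (Y < U) on D(Y)={1,2,3,4} D(U)={1,2,4}: Y {1,2,3,4}->{1,2,3}; U {1,2,4}->{2,4}
Constraint 4 (U != Y) on D(U)={2,4} D(Y)={1,2,3}: no change
So after all 4 constraints: D(U) = {2,4}

Answer: {2,4}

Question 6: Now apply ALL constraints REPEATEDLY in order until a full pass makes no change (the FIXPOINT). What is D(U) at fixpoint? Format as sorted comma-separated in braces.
Answer: {2,4}

Derivation:
pass 0 (initial): D(U)={1,2,4,5}
pass 1: U {1,2,4,5}->{2,4}; X {1,2,3,5}->{2,3,5}; Y {1,2,3,4,5}->{1,2,3}
pass 2: X {2,3,5}->{3,5}; Y {1,2,3}->{1,3}
pass 3: no change
Fixpoint after 3 passes: D(U) = {2,4}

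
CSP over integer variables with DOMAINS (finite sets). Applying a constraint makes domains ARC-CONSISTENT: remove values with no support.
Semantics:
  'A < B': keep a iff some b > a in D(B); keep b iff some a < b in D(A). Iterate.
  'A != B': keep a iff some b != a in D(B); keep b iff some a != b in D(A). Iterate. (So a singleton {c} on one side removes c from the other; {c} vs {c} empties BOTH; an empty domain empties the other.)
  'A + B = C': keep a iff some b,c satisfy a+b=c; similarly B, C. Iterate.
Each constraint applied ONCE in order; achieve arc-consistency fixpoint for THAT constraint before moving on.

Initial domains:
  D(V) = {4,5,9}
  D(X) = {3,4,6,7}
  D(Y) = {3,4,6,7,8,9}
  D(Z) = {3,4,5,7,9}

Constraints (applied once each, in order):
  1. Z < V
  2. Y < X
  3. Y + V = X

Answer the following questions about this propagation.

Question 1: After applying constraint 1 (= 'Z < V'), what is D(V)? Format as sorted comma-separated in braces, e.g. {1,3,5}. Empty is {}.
Constraint 1 (Z < V) on D(Z)={3,4,5,7,9} D(V)={4,5,9}: Z {3,4,5,7,9}->{3,4,5,7}
So after constraint 1: D(V) = {4,5,9}

Answer: {4,5,9}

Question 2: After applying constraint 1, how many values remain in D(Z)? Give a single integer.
Answer: 4

Derivation:
Constraint 1 (Z < V) on D(Z)={3,4,5,7,9} D(V)={4,5,9}: Z {3,4,5,7,9}->{3,4,5,7}
So after constraint 1: D(Z)={3,4,5,7}, size = 4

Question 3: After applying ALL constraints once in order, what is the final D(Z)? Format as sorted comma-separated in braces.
Constraint 1 (Z < V) on D(Z)={3,4,5,7,9} D(V)={4,5,9}: Z {3,4,5,7,9}->{3,4,5,7}
Constraint 2 (Y < X) on D(Y)={3,4,6,7,8,9} D(X)={3,4,6,7}: Y {3,4,6,7,8,9}->{3,4,6}; X {3,4,6,7}->{4,6,7}
Constraint 3 (Y + V = X) on D(Y)={3,4,6} D(V)={4,5,9} D(X)={4,6,7}: Y {3,4,6}->{3}; V {4,5,9}->{4}; X {4,6,7}->{7}
So after all 3 constraints: D(Z) = {3,4,5,7}

Answer: {3,4,5,7}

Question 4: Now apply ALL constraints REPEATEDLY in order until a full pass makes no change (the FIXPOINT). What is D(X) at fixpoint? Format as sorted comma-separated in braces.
Answer: {7}

Derivation:
pass 0 (initial): D(X)={3,4,6,7}
pass 1: V {4,5,9}->{4}; X {3,4,6,7}->{7}; Y {3,4,6,7,8,9}->{3}; Z {3,4,5,7,9}->{3,4,5,7}
pass 2: Z {3,4,5,7}->{3}
pass 3: no change
Fixpoint after 3 passes: D(X) = {7}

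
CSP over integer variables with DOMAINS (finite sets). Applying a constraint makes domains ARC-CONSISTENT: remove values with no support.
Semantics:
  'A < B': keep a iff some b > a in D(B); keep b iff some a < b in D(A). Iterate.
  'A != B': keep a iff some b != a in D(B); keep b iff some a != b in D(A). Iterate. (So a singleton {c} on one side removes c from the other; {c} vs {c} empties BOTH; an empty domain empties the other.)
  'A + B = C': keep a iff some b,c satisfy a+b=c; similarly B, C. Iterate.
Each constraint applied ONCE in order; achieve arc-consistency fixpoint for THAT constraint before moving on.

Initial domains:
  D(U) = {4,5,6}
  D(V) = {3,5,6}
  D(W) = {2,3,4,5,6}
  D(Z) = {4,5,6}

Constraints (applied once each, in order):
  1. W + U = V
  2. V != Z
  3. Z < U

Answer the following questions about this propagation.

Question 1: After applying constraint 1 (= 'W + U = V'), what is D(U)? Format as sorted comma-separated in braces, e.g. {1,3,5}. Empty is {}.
Answer: {4}

Derivation:
Constraint 1 (W + U = V) on D(W)={2,3,4,5,6} D(U)={4,5,6} D(V)={3,5,6}: W {2,3,4,5,6}->{2}; U {4,5,6}->{4}; V {3,5,6}->{6}
So after constraint 1: D(U) = {4}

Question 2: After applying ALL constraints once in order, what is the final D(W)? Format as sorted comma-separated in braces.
Constraint 1 (W + U = V) on D(W)={2,3,4,5,6} D(U)={4,5,6} D(V)={3,5,6}: W {2,3,4,5,6}->{2}; U {4,5,6}->{4}; V {3,5,6}->{6}
Constraint 2 (V != Z) on D(V)={6} D(Z)={4,5,6}: Z {4,5,6}->{4,5}
Constraint 3 (Z < U) on D(Z)={4,5} D(U)={4}: Z {4,5}->{}; U {4}->{}
So after all 3 constraints: D(W) = {2}

Answer: {2}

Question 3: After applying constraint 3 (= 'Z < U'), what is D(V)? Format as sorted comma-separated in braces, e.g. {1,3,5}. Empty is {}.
Constraint 1 (W + U = V) on D(W)={2,3,4,5,6} D(U)={4,5,6} D(V)={3,5,6}: W {2,3,4,5,6}->{2}; U {4,5,6}->{4}; V {3,5,6}->{6}
Constraint 2 (V != Z) on D(V)={6} D(Z)={4,5,6}: Z {4,5,6}->{4,5}
Constraint 3 (Z < U) on D(Z)={4,5} D(U)={4}: Z {4,5}->{}; U {4}->{}
So after constraint 3: D(V) = {6}

Answer: {6}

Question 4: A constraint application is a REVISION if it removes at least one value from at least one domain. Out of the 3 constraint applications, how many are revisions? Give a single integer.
Answer: 3

Derivation:
Constraint 1 (W + U = V) on D(W)={2,3,4,5,6} D(U)={4,5,6} D(V)={3,5,6}: W {2,3,4,5,6}->{2}; U {4,5,6}->{4}; V {3,5,6}->{6} => REVISION
Constraint 2 (V != Z) on D(V)={6} D(Z)={4,5,6}: Z {4,5,6}->{4,5} => REVISION
Constraint 3 (Z < U) on D(Z)={4,5} D(U)={4}: Z {4,5}->{}; U {4}->{} => REVISION
Total revisions = 3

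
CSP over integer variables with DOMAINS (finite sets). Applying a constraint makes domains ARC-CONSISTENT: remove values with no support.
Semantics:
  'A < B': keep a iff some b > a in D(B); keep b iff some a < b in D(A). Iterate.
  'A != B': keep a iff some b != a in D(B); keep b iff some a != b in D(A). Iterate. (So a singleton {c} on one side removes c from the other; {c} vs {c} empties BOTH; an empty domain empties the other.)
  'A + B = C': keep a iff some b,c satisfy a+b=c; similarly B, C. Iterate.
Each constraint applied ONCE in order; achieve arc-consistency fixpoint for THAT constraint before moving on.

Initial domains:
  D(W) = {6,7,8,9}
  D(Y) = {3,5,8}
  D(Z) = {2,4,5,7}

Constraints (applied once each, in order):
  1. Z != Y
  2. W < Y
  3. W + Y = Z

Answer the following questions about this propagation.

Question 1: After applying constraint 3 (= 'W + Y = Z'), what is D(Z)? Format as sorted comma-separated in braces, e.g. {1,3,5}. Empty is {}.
Constraint 1 (Z != Y) on D(Z)={2,4,5,7} D(Y)={3,5,8}: no change
Constraint 2 (W < Y) on D(W)={6,7,8,9} D(Y)={3,5,8}: W {6,7,8,9}->{6,7}; Y {3,5,8}->{8}
Constraint 3 (W + Y = Z) on D(W)={6,7} D(Y)={8} D(Z)={2,4,5,7}: W {6,7}->{}; Y {8}->{}; Z {2,4,5,7}->{}
So after constraint 3: D(Z) = {}

Answer: {}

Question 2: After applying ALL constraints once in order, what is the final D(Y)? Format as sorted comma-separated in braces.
Constraint 1 (Z != Y) on D(Z)={2,4,5,7} D(Y)={3,5,8}: no change
Constraint 2 (W < Y) on D(W)={6,7,8,9} D(Y)={3,5,8}: W {6,7,8,9}->{6,7}; Y {3,5,8}->{8}
Constraint 3 (W + Y = Z) on D(W)={6,7} D(Y)={8} D(Z)={2,4,5,7}: W {6,7}->{}; Y {8}->{}; Z {2,4,5,7}->{}
So after all 3 constraints: D(Y) = {}

Answer: {}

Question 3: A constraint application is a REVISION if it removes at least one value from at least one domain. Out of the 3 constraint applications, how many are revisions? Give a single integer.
Answer: 2

Derivation:
Constraint 1 (Z != Y) on D(Z)={2,4,5,7} D(Y)={3,5,8}: no change => not a revision
Constraint 2 (W < Y) on D(W)={6,7,8,9} D(Y)={3,5,8}: W {6,7,8,9}->{6,7}; Y {3,5,8}->{8} => REVISION
Constraint 3 (W + Y = Z) on D(W)={6,7} D(Y)={8} D(Z)={2,4,5,7}: W {6,7}->{}; Y {8}->{}; Z {2,4,5,7}->{} => REVISION
Total revisions = 2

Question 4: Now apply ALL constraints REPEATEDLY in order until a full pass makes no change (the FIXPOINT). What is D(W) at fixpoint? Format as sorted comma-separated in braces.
Answer: {}

Derivation:
pass 0 (initial): D(W)={6,7,8,9}
pass 1: W {6,7,8,9}->{}; Y {3,5,8}->{}; Z {2,4,5,7}->{}
pass 2: no change
Fixpoint after 2 passes: D(W) = {}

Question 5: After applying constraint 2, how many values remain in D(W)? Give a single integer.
Constraint 1 (Z != Y) on D(Z)={2,4,5,7} D(Y)={3,5,8}: no change
Constraint 2 (W < Y) on D(W)={6,7,8,9} D(Y)={3,5,8}: W {6,7,8,9}->{6,7}; Y {3,5,8}->{8}
So after constraint 2: D(W)={6,7}, size = 2

Answer: 2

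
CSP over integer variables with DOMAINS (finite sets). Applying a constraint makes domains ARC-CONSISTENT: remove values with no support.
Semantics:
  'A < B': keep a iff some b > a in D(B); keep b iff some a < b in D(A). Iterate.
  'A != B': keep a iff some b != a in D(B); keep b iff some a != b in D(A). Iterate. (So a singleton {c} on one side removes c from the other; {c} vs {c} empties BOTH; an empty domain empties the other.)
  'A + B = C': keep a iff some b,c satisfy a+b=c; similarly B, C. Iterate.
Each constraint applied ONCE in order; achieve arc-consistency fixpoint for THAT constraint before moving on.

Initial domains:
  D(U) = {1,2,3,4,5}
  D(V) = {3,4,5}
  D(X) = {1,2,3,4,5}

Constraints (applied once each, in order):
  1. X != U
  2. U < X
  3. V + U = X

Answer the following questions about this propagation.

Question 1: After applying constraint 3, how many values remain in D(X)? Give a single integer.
Answer: 2

Derivation:
Constraint 1 (X != U) on D(X)={1,2,3,4,5} D(U)={1,2,3,4,5}: no change
Constraint 2 (U < X) on D(U)={1,2,3,4,5} D(X)={1,2,3,4,5}: U {1,2,3,4,5}->{1,2,3,4}; X {1,2,3,4,5}->{2,3,4,5}
Constraint 3 (V + U = X) on D(V)={3,4,5} D(U)={1,2,3,4} D(X)={2,3,4,5}: V {3,4,5}->{3,4}; U {1,2,3,4}->{1,2}; X {2,3,4,5}->{4,5}
So after constraint 3: D(X)={4,5}, size = 2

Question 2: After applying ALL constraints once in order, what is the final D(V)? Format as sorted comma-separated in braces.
Constraint 1 (X != U) on D(X)={1,2,3,4,5} D(U)={1,2,3,4,5}: no change
Constraint 2 (U < X) on D(U)={1,2,3,4,5} D(X)={1,2,3,4,5}: U {1,2,3,4,5}->{1,2,3,4}; X {1,2,3,4,5}->{2,3,4,5}
Constraint 3 (V + U = X) on D(V)={3,4,5} D(U)={1,2,3,4} D(X)={2,3,4,5}: V {3,4,5}->{3,4}; U {1,2,3,4}->{1,2}; X {2,3,4,5}->{4,5}
So after all 3 constraints: D(V) = {3,4}

Answer: {3,4}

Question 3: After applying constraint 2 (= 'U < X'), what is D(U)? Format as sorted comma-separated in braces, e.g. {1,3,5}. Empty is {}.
Answer: {1,2,3,4}

Derivation:
Constraint 1 (X != U) on D(X)={1,2,3,4,5} D(U)={1,2,3,4,5}: no change
Constraint 2 (U < X) on D(U)={1,2,3,4,5} D(X)={1,2,3,4,5}: U {1,2,3,4,5}->{1,2,3,4}; X {1,2,3,4,5}->{2,3,4,5}
So after constraint 2: D(U) = {1,2,3,4}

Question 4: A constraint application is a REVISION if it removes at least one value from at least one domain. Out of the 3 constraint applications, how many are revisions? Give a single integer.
Constraint 1 (X != U) on D(X)={1,2,3,4,5} D(U)={1,2,3,4,5}: no change => not a revision
Constraint 2 (U < X) on D(U)={1,2,3,4,5} D(X)={1,2,3,4,5}: U {1,2,3,4,5}->{1,2,3,4}; X {1,2,3,4,5}->{2,3,4,5} => REVISION
Constraint 3 (V + U = X) on D(V)={3,4,5} D(U)={1,2,3,4} D(X)={2,3,4,5}: V {3,4,5}->{3,4}; U {1,2,3,4}->{1,2}; X {2,3,4,5}->{4,5} => REVISION
Total revisions = 2

Answer: 2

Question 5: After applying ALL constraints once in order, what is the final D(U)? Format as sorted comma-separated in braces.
Answer: {1,2}

Derivation:
Constraint 1 (X != U) on D(X)={1,2,3,4,5} D(U)={1,2,3,4,5}: no change
Constraint 2 (U < X) on D(U)={1,2,3,4,5} D(X)={1,2,3,4,5}: U {1,2,3,4,5}->{1,2,3,4}; X {1,2,3,4,5}->{2,3,4,5}
Constraint 3 (V + U = X) on D(V)={3,4,5} D(U)={1,2,3,4} D(X)={2,3,4,5}: V {3,4,5}->{3,4}; U {1,2,3,4}->{1,2}; X {2,3,4,5}->{4,5}
So after all 3 constraints: D(U) = {1,2}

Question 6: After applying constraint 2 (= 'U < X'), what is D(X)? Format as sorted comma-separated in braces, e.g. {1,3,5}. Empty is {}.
Constraint 1 (X != U) on D(X)={1,2,3,4,5} D(U)={1,2,3,4,5}: no change
Constraint 2 (U < X) on D(U)={1,2,3,4,5} D(X)={1,2,3,4,5}: U {1,2,3,4,5}->{1,2,3,4}; X {1,2,3,4,5}->{2,3,4,5}
So after constraint 2: D(X) = {2,3,4,5}

Answer: {2,3,4,5}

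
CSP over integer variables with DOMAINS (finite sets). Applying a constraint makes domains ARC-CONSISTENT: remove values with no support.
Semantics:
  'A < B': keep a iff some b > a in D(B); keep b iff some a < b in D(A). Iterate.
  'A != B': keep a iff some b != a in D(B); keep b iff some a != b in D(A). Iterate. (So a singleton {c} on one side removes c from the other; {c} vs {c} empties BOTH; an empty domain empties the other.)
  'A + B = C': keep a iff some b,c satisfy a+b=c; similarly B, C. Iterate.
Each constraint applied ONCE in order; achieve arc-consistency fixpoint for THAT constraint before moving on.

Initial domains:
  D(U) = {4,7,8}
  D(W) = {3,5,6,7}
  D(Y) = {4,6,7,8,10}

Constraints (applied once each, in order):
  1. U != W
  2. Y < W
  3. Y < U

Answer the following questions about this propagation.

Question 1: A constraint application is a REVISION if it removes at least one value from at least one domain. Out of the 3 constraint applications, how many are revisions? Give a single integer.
Constraint 1 (U != W) on D(U)={4,7,8} D(W)={3,5,6,7}: no change => not a revision
Constraint 2 (Y < W) on D(Y)={4,6,7,8,10} D(W)={3,5,6,7}: Y {4,6,7,8,10}->{4,6}; W {3,5,6,7}->{5,6,7} => REVISION
Constraint 3 (Y < U) on D(Y)={4,6} D(U)={4,7,8}: U {4,7,8}->{7,8} => REVISION
Total revisions = 2

Answer: 2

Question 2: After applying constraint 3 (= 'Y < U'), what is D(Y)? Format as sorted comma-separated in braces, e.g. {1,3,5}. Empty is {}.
Answer: {4,6}

Derivation:
Constraint 1 (U != W) on D(U)={4,7,8} D(W)={3,5,6,7}: no change
Constraint 2 (Y < W) on D(Y)={4,6,7,8,10} D(W)={3,5,6,7}: Y {4,6,7,8,10}->{4,6}; W {3,5,6,7}->{5,6,7}
Constraint 3 (Y < U) on D(Y)={4,6} D(U)={4,7,8}: U {4,7,8}->{7,8}
So after constraint 3: D(Y) = {4,6}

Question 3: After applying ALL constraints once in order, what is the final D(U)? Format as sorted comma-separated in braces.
Constraint 1 (U != W) on D(U)={4,7,8} D(W)={3,5,6,7}: no change
Constraint 2 (Y < W) on D(Y)={4,6,7,8,10} D(W)={3,5,6,7}: Y {4,6,7,8,10}->{4,6}; W {3,5,6,7}->{5,6,7}
Constraint 3 (Y < U) on D(Y)={4,6} D(U)={4,7,8}: U {4,7,8}->{7,8}
So after all 3 constraints: D(U) = {7,8}

Answer: {7,8}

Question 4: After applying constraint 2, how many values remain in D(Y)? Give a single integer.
Constraint 1 (U != W) on D(U)={4,7,8} D(W)={3,5,6,7}: no change
Constraint 2 (Y < W) on D(Y)={4,6,7,8,10} D(W)={3,5,6,7}: Y {4,6,7,8,10}->{4,6}; W {3,5,6,7}->{5,6,7}
So after constraint 2: D(Y)={4,6}, size = 2

Answer: 2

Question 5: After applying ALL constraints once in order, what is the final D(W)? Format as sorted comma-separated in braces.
Answer: {5,6,7}

Derivation:
Constraint 1 (U != W) on D(U)={4,7,8} D(W)={3,5,6,7}: no change
Constraint 2 (Y < W) on D(Y)={4,6,7,8,10} D(W)={3,5,6,7}: Y {4,6,7,8,10}->{4,6}; W {3,5,6,7}->{5,6,7}
Constraint 3 (Y < U) on D(Y)={4,6} D(U)={4,7,8}: U {4,7,8}->{7,8}
So after all 3 constraints: D(W) = {5,6,7}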